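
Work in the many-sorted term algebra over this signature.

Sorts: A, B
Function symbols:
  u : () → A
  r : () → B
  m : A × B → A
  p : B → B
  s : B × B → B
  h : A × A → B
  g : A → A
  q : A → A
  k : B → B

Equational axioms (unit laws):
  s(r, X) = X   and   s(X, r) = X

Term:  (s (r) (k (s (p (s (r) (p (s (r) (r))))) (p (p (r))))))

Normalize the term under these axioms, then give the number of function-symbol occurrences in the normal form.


1. (s (r) (k (s (p (s (r) (p (s (r) (r))))) (p (p (r))))))  →  (k (s (p (s (r) (p (s (r) (r))))) (p (p (r)))))
2. (k (s (p (s (r) (p (s (r) (r))))) (p (p (r)))))  →  (k (s (p (p (s (r) (r)))) (p (p (r)))))
3. (k (s (p (p (s (r) (r)))) (p (p (r)))))  →  (k (s (p (p (r))) (p (p (r)))))
normal form: (k (s (p (p (r))) (p (p (r)))))

size = 8


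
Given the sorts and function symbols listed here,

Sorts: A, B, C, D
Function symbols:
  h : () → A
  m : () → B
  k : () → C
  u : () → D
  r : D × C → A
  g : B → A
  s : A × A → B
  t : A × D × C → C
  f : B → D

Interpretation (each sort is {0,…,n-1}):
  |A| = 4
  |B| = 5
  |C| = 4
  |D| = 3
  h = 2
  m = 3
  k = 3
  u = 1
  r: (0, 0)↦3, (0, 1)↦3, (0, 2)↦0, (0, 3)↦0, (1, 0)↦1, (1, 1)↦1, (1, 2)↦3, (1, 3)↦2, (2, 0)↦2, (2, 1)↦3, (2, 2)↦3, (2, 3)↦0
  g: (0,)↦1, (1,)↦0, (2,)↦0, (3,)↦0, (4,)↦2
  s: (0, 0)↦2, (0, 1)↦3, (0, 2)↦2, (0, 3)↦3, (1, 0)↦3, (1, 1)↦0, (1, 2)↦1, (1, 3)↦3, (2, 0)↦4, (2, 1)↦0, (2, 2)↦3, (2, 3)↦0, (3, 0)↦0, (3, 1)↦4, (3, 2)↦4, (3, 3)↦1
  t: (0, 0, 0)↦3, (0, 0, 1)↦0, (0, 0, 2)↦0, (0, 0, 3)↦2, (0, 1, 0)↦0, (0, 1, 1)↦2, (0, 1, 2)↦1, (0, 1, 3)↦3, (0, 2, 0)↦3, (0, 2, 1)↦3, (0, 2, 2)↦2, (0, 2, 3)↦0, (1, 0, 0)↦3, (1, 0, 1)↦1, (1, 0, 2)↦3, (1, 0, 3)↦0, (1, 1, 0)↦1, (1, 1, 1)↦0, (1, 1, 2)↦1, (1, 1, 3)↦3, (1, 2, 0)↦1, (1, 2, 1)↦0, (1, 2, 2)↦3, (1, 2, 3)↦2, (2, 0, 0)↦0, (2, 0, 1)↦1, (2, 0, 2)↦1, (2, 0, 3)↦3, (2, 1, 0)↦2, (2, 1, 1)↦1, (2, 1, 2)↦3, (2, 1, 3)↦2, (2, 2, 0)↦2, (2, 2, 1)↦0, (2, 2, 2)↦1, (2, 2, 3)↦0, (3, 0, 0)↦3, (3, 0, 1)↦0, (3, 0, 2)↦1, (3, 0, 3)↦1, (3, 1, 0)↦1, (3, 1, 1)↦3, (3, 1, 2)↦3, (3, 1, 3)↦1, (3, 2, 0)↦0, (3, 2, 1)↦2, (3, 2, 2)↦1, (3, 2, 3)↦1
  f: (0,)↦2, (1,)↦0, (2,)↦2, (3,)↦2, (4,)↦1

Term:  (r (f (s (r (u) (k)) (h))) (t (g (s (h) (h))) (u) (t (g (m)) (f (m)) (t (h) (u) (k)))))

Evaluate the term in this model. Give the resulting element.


value = 3

  u = 1
  k = 3
  (r (u) (k)) = r(1, 3) = 2
  h = 2
  (s (r (u) (k)) (h)) = s(2, 2) = 3
  (f (s (r (u) (k)) (h))) = f(3,) = 2
  h = 2
  h = 2
  (s (h) (h)) = s(2, 2) = 3
  (g (s (h) (h))) = g(3,) = 0
  u = 1
  m = 3
  (g (m)) = g(3,) = 0
  m = 3
  (f (m)) = f(3,) = 2
  h = 2
  u = 1
  k = 3
  (t (h) (u) (k)) = t(2, 1, 3) = 2
  (t (g (m)) (f (m)) (t (h) (u) (k))) = t(0, 2, 2) = 2
  (t (g (s (h) (h))) (u) (t (g (m)) (f (m)) (t (h) (u) (k)))) = t(0, 1, 2) = 1
  (r (f (s (r (u) (k)) (h))) (t (g (s (h) (h))) (u) (t (g (m)) (f (m)) (t (h) (u) (k))))) = r(2, 1) = 3


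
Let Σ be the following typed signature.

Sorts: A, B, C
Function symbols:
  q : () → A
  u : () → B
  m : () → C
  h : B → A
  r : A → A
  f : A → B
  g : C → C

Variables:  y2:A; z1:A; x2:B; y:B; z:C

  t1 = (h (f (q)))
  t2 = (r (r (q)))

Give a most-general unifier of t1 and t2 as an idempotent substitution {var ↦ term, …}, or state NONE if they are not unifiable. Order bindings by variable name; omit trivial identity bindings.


NONE (not unifiable)

head clash or occurs-check failure — not unifiable


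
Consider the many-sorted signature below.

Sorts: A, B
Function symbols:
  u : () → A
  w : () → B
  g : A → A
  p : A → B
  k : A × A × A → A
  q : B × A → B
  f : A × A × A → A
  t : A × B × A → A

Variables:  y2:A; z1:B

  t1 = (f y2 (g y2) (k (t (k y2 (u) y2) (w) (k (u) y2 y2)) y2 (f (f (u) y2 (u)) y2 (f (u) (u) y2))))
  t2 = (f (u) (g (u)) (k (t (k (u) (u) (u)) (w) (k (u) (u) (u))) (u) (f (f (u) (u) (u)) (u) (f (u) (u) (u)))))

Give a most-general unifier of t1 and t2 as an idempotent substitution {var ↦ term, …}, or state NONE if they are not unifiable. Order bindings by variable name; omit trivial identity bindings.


{y2 ↦ (u)}


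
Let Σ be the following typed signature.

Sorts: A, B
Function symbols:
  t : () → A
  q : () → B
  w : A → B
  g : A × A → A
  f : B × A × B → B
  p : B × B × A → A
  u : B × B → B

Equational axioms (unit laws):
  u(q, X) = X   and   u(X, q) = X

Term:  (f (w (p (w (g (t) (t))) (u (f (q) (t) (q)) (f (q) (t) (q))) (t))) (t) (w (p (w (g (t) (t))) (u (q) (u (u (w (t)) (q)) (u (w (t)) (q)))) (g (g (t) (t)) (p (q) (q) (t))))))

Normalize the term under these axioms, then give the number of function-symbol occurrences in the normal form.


size = 37

1. (f (w (p (w (g (t) (t))) (u (f (q) (t) (q)) (f (q) (t) (q))) (t))) (t) (w (p (w (g (t) (t))) (u (q) (u (u (w (t)) (q)) (u (w (t)) (q)))) (g (g (t) (t)) (p (q) (q) (t))))))  →  (f (w (p (w (g (t) (t))) (u (f (q) (t) (q)) (f (q) (t) (q))) (t))) (t) (w (p (w (g (t) (t))) (u (u (w (t)) (q)) (u (w (t)) (q))) (g (g (t) (t)) (p (q) (q) (t))))))
2. (f (w (p (w (g (t) (t))) (u (f (q) (t) (q)) (f (q) (t) (q))) (t))) (t) (w (p (w (g (t) (t))) (u (u (w (t)) (q)) (u (w (t)) (q))) (g (g (t) (t)) (p (q) (q) (t))))))  →  (f (w (p (w (g (t) (t))) (u (f (q) (t) (q)) (f (q) (t) (q))) (t))) (t) (w (p (w (g (t) (t))) (u (w (t)) (u (w (t)) (q))) (g (g (t) (t)) (p (q) (q) (t))))))
3. (f (w (p (w (g (t) (t))) (u (f (q) (t) (q)) (f (q) (t) (q))) (t))) (t) (w (p (w (g (t) (t))) (u (w (t)) (u (w (t)) (q))) (g (g (t) (t)) (p (q) (q) (t))))))  →  (f (w (p (w (g (t) (t))) (u (f (q) (t) (q)) (f (q) (t) (q))) (t))) (t) (w (p (w (g (t) (t))) (u (w (t)) (w (t))) (g (g (t) (t)) (p (q) (q) (t))))))
normal form: (f (w (p (w (g (t) (t))) (u (f (q) (t) (q)) (f (q) (t) (q))) (t))) (t) (w (p (w (g (t) (t))) (u (w (t)) (w (t))) (g (g (t) (t)) (p (q) (q) (t))))))


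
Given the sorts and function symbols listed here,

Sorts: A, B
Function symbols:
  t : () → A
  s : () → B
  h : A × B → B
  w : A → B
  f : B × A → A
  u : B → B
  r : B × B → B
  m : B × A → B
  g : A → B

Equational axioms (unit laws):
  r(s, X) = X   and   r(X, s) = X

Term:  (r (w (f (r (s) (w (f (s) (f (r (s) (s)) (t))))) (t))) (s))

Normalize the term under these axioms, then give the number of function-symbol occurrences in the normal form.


1. (r (w (f (r (s) (w (f (s) (f (r (s) (s)) (t))))) (t))) (s))  →  (w (f (r (s) (w (f (s) (f (r (s) (s)) (t))))) (t)))
2. (w (f (r (s) (w (f (s) (f (r (s) (s)) (t))))) (t)))  →  (w (f (w (f (s) (f (r (s) (s)) (t)))) (t)))
3. (w (f (w (f (s) (f (r (s) (s)) (t)))) (t)))  →  (w (f (w (f (s) (f (s) (t)))) (t)))
normal form: (w (f (w (f (s) (f (s) (t)))) (t)))

size = 9


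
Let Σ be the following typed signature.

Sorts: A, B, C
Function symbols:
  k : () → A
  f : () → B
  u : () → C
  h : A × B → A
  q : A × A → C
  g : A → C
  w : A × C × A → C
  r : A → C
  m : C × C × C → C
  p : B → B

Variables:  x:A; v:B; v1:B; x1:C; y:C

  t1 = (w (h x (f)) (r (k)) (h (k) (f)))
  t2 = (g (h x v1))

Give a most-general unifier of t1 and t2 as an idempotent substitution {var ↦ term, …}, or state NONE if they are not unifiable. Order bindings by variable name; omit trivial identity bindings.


head clash or occurs-check failure — not unifiable

NONE (not unifiable)


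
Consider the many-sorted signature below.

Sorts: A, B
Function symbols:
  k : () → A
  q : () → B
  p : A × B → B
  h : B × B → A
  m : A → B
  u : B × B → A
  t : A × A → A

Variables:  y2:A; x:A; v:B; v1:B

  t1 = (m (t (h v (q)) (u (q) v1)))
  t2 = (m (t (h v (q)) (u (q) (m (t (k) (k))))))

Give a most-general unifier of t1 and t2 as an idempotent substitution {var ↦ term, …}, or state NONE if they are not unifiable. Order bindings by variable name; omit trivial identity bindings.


{v1 ↦ (m (t (k) (k)))}


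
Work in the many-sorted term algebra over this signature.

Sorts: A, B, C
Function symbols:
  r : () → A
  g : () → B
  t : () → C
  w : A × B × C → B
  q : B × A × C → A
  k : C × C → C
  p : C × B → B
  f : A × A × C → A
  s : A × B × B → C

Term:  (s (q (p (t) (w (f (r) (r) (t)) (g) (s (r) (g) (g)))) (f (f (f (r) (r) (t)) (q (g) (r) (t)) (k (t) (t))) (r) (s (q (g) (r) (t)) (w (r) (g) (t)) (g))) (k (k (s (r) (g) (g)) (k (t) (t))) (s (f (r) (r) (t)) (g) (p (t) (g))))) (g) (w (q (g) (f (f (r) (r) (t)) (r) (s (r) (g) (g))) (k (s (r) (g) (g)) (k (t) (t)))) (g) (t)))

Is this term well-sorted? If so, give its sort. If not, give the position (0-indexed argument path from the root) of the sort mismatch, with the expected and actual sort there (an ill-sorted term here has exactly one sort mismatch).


      (t) : C
          (r) : A
          (r) : A
          (t) : C
        (f (r) (r) (t)) : A
        (g) : B
          (r) : A
          (g) : B
          (g) : B
        (s (r) (g) (g)) : C
      (w (f (r) (r) (t)) (g) (s (r) (g) (g))) : B
    (p (t) (w (f (r) (r) (t)) (g) (s (r) (g) (g)))) : B
          (r) : A
          (r) : A
          (t) : C
        (f (r) (r) (t)) : A
          (g) : B
          (r) : A
          (t) : C
        (q (g) (r) (t)) : A
          (t) : C
          (t) : C
        (k (t) (t)) : C
      (f (f (r) (r) (t)) (q (g) (r) (t)) (k (t) (t))) : A
      (r) : A
          (g) : B
          (r) : A
          (t) : C
        (q (g) (r) (t)) : A
          (r) : A
          (g) : B
          (t) : C
        (w (r) (g) (t)) : B
        (g) : B
      (s (q (g) (r) (t)) (w (r) (g) (t)) (g)) : C
    (f (f (f (r) (r) (t)) (q (g) (r) (t)) (k (t) (t))) (r) (s (q (g) (r) (t)) (w (r) (g) (t)) (g))) : A
          (r) : A
          (g) : B
          (g) : B
        (s (r) (g) (g)) : C
          (t) : C
          (t) : C
        (k (t) (t)) : C
      (k (s (r) (g) (g)) (k (t) (t))) : C
          (r) : A
          (r) : A
          (t) : C
        (f (r) (r) (t)) : A
        (g) : B
          (t) : C
          (g) : B
        (p (t) (g)) : B
      (s (f (r) (r) (t)) (g) (p (t) (g))) : C
    (k (k (s (r) (g) (g)) (k (t) (t))) (s (f (r) (r) (t)) (g) (p (t) (g)))) : C
  (q (p (t) (w (f (r) (r) (t)) (g) (s (r) (g) (g)))) (f (f (f (r) (r) (t)) (q (g) (r) (t)) (k (t) (t))) (r) (s (q (g) (r) (t)) (w (r) (g) (t)) (g))) (k (k (s (r) (g) (g)) (k (t) (t))) (s (f (r) (r) (t)) (g) (p (t) (g))))) : A
  (g) : B
      (g) : B
          (r) : A
          (r) : A
          (t) : C
        (f (r) (r) (t)) : A
        (r) : A
          (r) : A
          (g) : B
          (g) : B
        (s (r) (g) (g)) : C
      (f (f (r) (r) (t)) (r) (s (r) (g) (g))) : A
          (r) : A
          (g) : B
          (g) : B
        (s (r) (g) (g)) : C
          (t) : C
          (t) : C
        (k (t) (t)) : C
      (k (s (r) (g) (g)) (k (t) (t))) : C
    (q (g) (f (f (r) (r) (t)) (r) (s (r) (g) (g))) (k (s (r) (g) (g)) (k (t) (t)))) : A
    (g) : B
    (t) : C
  (w (q (g) (f (f (r) (r) (t)) (r) (s (r) (g) (g))) (k (s (r) (g) (g)) (k (t) (t)))) (g) (t)) : B
(s (q (p (t) (w (f (r) (r) (t)) (g) (s (r) (g) (g)))) (f (f (f (r) (r) (t)) (q (g) (r) (t)) (k (t) (t))) (r) (s (q (g) (r) (t)) (w (r) (g) (t)) (g))) (k (k (s (r) (g) (g)) (k (t) (t))) (s (f (r) (r) (t)) (g) (p (t) (g))))) (g) (w (q (g) (f (f (r) (r) (t)) (r) (s (r) (g) (g))) (k (s (r) (g) (g)) (k (t) (t)))) (g) (t))) : C

well-sorted; sort = C


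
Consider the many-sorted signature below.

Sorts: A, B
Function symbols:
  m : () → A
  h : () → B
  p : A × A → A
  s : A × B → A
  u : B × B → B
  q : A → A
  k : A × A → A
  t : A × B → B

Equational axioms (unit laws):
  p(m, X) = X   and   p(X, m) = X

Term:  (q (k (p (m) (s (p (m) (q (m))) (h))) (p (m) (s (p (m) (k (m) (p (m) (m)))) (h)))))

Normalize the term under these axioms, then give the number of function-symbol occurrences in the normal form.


1. (q (k (p (m) (s (p (m) (q (m))) (h))) (p (m) (s (p (m) (k (m) (p (m) (m)))) (h)))))  →  (q (k (s (p (m) (q (m))) (h)) (p (m) (s (p (m) (k (m) (p (m) (m)))) (h)))))
2. (q (k (s (p (m) (q (m))) (h)) (p (m) (s (p (m) (k (m) (p (m) (m)))) (h)))))  →  (q (k (s (q (m)) (h)) (p (m) (s (p (m) (k (m) (p (m) (m)))) (h)))))
3. (q (k (s (q (m)) (h)) (p (m) (s (p (m) (k (m) (p (m) (m)))) (h)))))  →  (q (k (s (q (m)) (h)) (s (p (m) (k (m) (p (m) (m)))) (h))))
4. (q (k (s (q (m)) (h)) (s (p (m) (k (m) (p (m) (m)))) (h))))  →  (q (k (s (q (m)) (h)) (s (k (m) (p (m) (m))) (h))))
5. (q (k (s (q (m)) (h)) (s (k (m) (p (m) (m))) (h))))  →  (q (k (s (q (m)) (h)) (s (k (m) (m)) (h))))
normal form: (q (k (s (q (m)) (h)) (s (k (m) (m)) (h))))

size = 11


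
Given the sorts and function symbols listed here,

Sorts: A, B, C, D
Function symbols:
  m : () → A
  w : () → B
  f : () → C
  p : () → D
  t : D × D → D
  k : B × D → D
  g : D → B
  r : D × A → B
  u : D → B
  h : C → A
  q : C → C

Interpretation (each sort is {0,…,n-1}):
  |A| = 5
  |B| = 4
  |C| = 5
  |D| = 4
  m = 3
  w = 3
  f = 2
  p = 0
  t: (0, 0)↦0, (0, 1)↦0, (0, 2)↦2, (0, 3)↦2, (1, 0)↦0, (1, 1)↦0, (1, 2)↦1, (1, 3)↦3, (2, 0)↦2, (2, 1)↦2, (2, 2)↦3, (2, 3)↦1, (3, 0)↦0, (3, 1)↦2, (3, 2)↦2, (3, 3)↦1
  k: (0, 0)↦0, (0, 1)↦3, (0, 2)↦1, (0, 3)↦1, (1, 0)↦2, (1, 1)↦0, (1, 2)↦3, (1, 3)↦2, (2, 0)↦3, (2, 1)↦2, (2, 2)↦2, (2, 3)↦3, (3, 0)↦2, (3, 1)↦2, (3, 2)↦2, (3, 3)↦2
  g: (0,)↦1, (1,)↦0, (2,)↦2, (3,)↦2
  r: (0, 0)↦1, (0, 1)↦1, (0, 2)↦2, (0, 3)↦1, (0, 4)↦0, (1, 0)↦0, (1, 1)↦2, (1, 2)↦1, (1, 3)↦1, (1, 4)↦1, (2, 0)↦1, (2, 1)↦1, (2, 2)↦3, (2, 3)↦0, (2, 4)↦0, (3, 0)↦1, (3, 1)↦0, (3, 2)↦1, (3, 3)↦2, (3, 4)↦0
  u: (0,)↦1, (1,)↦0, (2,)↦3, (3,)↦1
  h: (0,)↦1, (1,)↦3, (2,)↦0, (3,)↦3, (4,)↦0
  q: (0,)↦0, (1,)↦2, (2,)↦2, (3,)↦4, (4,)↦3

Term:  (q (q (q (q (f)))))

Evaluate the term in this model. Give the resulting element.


value = 2

  f = 2
  (q (f)) = q(2,) = 2
  (q (q (f))) = q(2,) = 2
  (q (q (q (f)))) = q(2,) = 2
  (q (q (q (q (f))))) = q(2,) = 2


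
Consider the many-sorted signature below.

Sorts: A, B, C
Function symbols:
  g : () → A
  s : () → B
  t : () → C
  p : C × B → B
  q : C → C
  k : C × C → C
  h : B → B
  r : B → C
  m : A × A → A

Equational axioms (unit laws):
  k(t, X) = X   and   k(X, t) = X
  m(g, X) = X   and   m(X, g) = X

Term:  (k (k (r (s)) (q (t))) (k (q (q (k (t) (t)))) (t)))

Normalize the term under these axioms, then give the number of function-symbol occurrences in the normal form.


1. (k (k (r (s)) (q (t))) (k (q (q (k (t) (t)))) (t)))  →  (k (k (r (s)) (q (t))) (q (q (k (t) (t)))))
2. (k (k (r (s)) (q (t))) (q (q (k (t) (t)))))  →  (k (k (r (s)) (q (t))) (q (q (t))))
normal form: (k (k (r (s)) (q (t))) (q (q (t))))

size = 9


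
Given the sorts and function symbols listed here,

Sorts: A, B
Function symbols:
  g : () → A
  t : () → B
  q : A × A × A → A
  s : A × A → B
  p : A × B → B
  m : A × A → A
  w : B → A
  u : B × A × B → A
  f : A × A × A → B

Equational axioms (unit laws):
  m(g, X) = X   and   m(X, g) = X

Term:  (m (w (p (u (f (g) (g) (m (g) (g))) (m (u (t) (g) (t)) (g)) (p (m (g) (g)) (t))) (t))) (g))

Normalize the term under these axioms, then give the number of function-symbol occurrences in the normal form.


size = 15

1. (m (w (p (u (f (g) (g) (m (g) (g))) (m (u (t) (g) (t)) (g)) (p (m (g) (g)) (t))) (t))) (g))  →  (w (p (u (f (g) (g) (m (g) (g))) (m (u (t) (g) (t)) (g)) (p (m (g) (g)) (t))) (t)))
2. (w (p (u (f (g) (g) (m (g) (g))) (m (u (t) (g) (t)) (g)) (p (m (g) (g)) (t))) (t)))  →  (w (p (u (f (g) (g) (g)) (m (u (t) (g) (t)) (g)) (p (m (g) (g)) (t))) (t)))
3. (w (p (u (f (g) (g) (g)) (m (u (t) (g) (t)) (g)) (p (m (g) (g)) (t))) (t)))  →  (w (p (u (f (g) (g) (g)) (u (t) (g) (t)) (p (m (g) (g)) (t))) (t)))
4. (w (p (u (f (g) (g) (g)) (u (t) (g) (t)) (p (m (g) (g)) (t))) (t)))  →  (w (p (u (f (g) (g) (g)) (u (t) (g) (t)) (p (g) (t))) (t)))
normal form: (w (p (u (f (g) (g) (g)) (u (t) (g) (t)) (p (g) (t))) (t)))


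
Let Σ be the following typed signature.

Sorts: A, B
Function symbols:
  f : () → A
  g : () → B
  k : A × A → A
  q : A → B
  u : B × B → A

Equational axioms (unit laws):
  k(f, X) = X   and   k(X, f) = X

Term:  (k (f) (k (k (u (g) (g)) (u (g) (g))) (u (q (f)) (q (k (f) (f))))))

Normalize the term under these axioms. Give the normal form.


1. (k (f) (k (k (u (g) (g)) (u (g) (g))) (u (q (f)) (q (k (f) (f))))))  →  (k (k (u (g) (g)) (u (g) (g))) (u (q (f)) (q (k (f) (f)))))
2. (k (k (u (g) (g)) (u (g) (g))) (u (q (f)) (q (k (f) (f)))))  →  (k (k (u (g) (g)) (u (g) (g))) (u (q (f)) (q (f))))

normal form = (k (k (u (g) (g)) (u (g) (g))) (u (q (f)) (q (f))))


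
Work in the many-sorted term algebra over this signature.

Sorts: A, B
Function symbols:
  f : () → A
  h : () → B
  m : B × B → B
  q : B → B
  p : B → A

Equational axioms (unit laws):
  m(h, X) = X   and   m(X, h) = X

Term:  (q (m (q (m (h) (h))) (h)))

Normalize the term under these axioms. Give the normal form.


1. (q (m (q (m (h) (h))) (h)))  →  (q (q (m (h) (h))))
2. (q (q (m (h) (h))))  →  (q (q (h)))

normal form = (q (q (h)))


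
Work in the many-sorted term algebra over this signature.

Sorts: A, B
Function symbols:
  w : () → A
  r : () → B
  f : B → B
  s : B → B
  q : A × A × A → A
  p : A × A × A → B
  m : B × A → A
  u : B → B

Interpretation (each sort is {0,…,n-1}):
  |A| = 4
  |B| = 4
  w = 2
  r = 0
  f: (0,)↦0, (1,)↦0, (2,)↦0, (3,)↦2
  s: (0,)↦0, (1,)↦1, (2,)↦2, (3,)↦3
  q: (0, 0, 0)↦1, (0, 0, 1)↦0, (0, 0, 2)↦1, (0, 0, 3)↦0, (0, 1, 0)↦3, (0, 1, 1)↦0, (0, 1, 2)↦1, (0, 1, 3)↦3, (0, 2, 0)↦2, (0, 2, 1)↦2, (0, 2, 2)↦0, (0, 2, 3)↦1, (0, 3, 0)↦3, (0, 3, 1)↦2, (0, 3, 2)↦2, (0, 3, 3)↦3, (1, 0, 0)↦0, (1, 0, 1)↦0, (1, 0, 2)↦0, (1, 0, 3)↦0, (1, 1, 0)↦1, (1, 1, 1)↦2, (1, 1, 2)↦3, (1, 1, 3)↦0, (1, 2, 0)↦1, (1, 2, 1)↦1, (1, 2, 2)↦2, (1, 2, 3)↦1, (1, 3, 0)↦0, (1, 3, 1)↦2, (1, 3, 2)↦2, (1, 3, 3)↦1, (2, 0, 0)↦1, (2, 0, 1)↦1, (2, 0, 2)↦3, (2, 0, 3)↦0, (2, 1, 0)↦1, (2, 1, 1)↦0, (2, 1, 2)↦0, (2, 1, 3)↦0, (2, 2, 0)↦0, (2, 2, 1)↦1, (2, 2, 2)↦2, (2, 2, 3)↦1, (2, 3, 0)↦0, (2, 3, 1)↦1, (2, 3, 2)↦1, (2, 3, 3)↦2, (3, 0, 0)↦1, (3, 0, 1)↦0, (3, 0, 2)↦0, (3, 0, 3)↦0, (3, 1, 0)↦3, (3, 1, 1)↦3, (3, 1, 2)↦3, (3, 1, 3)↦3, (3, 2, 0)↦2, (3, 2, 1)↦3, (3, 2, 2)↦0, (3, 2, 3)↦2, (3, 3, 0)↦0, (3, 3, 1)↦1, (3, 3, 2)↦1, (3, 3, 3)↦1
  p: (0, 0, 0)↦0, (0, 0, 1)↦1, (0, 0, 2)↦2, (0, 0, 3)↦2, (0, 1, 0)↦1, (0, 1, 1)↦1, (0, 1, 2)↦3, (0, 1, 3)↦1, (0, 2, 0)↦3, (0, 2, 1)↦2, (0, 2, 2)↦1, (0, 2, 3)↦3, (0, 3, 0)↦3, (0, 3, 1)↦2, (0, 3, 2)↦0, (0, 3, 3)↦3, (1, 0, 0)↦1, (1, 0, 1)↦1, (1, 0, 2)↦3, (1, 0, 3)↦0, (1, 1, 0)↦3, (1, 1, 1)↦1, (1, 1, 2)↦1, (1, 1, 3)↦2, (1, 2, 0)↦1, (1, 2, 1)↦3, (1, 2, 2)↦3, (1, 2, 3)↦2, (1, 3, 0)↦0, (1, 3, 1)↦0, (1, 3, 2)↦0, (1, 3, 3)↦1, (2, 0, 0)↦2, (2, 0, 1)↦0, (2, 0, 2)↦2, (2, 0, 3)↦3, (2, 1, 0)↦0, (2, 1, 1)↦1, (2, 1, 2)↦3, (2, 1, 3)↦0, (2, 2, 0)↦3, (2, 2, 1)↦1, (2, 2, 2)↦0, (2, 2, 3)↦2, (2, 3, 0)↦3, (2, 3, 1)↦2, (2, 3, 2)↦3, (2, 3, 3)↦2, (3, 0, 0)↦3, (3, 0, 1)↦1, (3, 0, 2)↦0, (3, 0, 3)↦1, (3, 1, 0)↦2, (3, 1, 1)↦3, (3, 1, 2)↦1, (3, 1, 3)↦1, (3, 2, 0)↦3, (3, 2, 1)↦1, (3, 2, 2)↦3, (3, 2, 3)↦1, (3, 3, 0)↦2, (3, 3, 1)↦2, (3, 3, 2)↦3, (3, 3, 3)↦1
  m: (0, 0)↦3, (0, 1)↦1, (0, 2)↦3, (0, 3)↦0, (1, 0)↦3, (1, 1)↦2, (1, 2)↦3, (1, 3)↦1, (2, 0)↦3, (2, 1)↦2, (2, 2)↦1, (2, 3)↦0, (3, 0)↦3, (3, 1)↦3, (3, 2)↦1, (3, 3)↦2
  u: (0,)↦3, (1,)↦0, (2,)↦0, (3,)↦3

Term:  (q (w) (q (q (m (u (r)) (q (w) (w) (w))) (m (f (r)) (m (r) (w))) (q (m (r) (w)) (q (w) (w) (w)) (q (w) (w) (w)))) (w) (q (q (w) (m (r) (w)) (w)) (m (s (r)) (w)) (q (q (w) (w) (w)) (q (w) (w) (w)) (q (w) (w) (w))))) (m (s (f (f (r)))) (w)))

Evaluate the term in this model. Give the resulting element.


value = 0

  w = 2
  r = 0
  (u (r)) = u(0,) = 3
  w = 2
  w = 2
  w = 2
  (q (w) (w) (w)) = q(2, 2, 2) = 2
  (m (u (r)) (q (w) (w) (w))) = m(3, 2) = 1
  r = 0
  (f (r)) = f(0,) = 0
  r = 0
  w = 2
  (m (r) (w)) = m(0, 2) = 3
  (m (f (r)) (m (r) (w))) = m(0, 3) = 0
  r = 0
  w = 2
  (m (r) (w)) = m(0, 2) = 3
  w = 2
  w = 2
  w = 2
  (q (w) (w) (w)) = q(2, 2, 2) = 2
  w = 2
  w = 2
  w = 2
  (q (w) (w) (w)) = q(2, 2, 2) = 2
  (q (m (r) (w)) (q (w) (w) (w)) (q (w) (w) (w))) = q(3, 2, 2) = 0
  (q (m (u (r)) (q (w) (w) (w))) (m (f (r)) (m (r) (w))) (q (m (r) (w)) (q (w) (w) (w)) (q (w) (w) (w)))) = q(1, 0, 0) = 0
  w = 2
  w = 2
  r = 0
  w = 2
  (m (r) (w)) = m(0, 2) = 3
  w = 2
  (q (w) (m (r) (w)) (w)) = q(2, 3, 2) = 1
  r = 0
  (s (r)) = s(0,) = 0
  w = 2
  (m (s (r)) (w)) = m(0, 2) = 3
  w = 2
  w = 2
  w = 2
  (q (w) (w) (w)) = q(2, 2, 2) = 2
  w = 2
  w = 2
  w = 2
  (q (w) (w) (w)) = q(2, 2, 2) = 2
  w = 2
  w = 2
  w = 2
  (q (w) (w) (w)) = q(2, 2, 2) = 2
  (q (q (w) (w) (w)) (q (w) (w) (w)) (q (w) (w) (w))) = q(2, 2, 2) = 2
  (q (q (w) (m (r) (w)) (w)) (m (s (r)) (w)) (q (q (w) (w) (w)) (q (w) (w) (w)) (q (w) (w) (w)))) = q(1, 3, 2) = 2
  (q (q (m (u (r)) (q (w) (w) (w))) (m (f (r)) (m (r) (w))) (q (m (r) (w)) (q (w) (w) (w)) (q (w) (w) (w)))) (w) (q (q (w) (m (r) (w)) (w)) (m (s (r)) (w)) (q (q (w) (w) (w)) (q (w) (w) (w)) (q (w) (w) (w))))) = q(0, 2, 2) = 0
  r = 0
  (f (r)) = f(0,) = 0
  (f (f (r))) = f(0,) = 0
  (s (f (f (r)))) = s(0,) = 0
  w = 2
  (m (s (f (f (r)))) (w)) = m(0, 2) = 3
  (q (w) (q (q (m (u (r)) (q (w) (w) (w))) (m (f (r)) (m (r) (w))) (q (m (r) (w)) (q (w) (w) (w)) (q (w) (w) (w)))) (w) (q (q (w) (m (r) (w)) (w)) (m (s (r)) (w)) (q (q (w) (w) (w)) (q (w) (w) (w)) (q (w) (w) (w))))) (m (s (f (f (r)))) (w))) = q(2, 0, 3) = 0


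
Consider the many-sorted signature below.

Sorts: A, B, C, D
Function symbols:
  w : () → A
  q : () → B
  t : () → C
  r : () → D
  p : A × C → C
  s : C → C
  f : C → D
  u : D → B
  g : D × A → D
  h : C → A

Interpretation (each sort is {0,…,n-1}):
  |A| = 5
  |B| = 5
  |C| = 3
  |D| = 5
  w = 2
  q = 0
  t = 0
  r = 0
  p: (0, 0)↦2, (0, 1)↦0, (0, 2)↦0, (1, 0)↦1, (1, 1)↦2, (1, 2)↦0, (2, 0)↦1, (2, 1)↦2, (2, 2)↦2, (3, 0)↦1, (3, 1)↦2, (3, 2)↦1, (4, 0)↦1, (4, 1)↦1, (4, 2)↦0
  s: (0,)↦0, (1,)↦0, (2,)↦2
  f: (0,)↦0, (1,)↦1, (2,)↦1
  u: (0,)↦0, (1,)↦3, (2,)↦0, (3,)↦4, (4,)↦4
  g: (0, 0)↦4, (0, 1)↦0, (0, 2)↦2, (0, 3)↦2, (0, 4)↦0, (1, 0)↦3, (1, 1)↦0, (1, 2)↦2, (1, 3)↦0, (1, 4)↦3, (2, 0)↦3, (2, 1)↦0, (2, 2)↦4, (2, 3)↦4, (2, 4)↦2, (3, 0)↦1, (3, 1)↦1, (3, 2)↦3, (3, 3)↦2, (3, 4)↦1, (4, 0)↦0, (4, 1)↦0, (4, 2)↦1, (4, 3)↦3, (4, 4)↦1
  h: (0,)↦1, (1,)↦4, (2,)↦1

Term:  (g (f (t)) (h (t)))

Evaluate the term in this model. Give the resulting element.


  t = 0
  (f (t)) = f(0,) = 0
  t = 0
  (h (t)) = h(0,) = 1
  (g (f (t)) (h (t))) = g(0, 1) = 0

value = 0


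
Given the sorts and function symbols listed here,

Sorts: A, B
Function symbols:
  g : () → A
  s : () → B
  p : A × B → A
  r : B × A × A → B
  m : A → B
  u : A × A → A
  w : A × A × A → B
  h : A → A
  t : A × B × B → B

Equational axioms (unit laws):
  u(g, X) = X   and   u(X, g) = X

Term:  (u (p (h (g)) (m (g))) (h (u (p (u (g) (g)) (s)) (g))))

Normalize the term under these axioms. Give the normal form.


normal form = (u (p (h (g)) (m (g))) (h (p (g) (s))))

1. (u (p (h (g)) (m (g))) (h (u (p (u (g) (g)) (s)) (g))))  →  (u (p (h (g)) (m (g))) (h (p (u (g) (g)) (s))))
2. (u (p (h (g)) (m (g))) (h (p (u (g) (g)) (s))))  →  (u (p (h (g)) (m (g))) (h (p (g) (s))))


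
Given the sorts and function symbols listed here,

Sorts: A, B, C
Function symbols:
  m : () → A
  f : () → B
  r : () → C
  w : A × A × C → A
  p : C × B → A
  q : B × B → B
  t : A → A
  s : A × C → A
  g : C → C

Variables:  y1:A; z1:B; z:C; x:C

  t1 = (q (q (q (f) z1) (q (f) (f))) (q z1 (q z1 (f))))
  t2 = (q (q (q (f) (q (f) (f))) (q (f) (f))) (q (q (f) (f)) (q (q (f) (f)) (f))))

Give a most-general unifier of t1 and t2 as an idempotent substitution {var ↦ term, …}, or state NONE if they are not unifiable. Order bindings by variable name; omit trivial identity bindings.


{z1 ↦ (q (f) (f))}


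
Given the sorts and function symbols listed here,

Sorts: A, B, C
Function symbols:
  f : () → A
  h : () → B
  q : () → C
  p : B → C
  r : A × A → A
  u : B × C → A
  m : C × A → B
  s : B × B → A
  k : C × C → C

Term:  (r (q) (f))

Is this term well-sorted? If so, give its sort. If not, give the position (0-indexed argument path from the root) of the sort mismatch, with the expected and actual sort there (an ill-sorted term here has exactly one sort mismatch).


ill-sorted at position [0]: expected A, got C

  (q) : C
  (f) : A
(r (q) (f)) : ✗ arg 0 at [0] has sort C, expected A


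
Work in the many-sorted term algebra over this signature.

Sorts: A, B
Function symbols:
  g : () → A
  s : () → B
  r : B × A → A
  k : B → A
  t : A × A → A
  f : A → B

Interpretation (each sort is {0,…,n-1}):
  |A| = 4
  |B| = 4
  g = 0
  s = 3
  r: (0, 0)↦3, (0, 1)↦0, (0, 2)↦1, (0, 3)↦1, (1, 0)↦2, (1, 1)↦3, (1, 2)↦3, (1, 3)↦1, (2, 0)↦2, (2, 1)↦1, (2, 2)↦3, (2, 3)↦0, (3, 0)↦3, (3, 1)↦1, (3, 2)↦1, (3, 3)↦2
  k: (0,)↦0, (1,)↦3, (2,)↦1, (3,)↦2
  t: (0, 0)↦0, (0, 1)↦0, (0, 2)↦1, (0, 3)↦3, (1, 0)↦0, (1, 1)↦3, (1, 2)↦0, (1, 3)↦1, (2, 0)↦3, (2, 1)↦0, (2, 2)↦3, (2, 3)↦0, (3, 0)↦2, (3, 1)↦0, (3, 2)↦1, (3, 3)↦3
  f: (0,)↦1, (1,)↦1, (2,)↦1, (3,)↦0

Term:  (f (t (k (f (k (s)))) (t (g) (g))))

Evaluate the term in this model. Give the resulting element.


value = 1

  s = 3
  (k (s)) = k(3,) = 2
  (f (k (s))) = f(2,) = 1
  (k (f (k (s)))) = k(1,) = 3
  g = 0
  g = 0
  (t (g) (g)) = t(0, 0) = 0
  (t (k (f (k (s)))) (t (g) (g))) = t(3, 0) = 2
  (f (t (k (f (k (s)))) (t (g) (g)))) = f(2,) = 1


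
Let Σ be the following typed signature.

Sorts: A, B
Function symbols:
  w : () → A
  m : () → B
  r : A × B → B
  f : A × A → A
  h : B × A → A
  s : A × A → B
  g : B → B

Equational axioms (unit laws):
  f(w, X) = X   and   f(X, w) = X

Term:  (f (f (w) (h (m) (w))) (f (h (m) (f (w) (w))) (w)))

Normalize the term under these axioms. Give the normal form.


1. (f (f (w) (h (m) (w))) (f (h (m) (f (w) (w))) (w)))  →  (f (h (m) (w)) (f (h (m) (f (w) (w))) (w)))
2. (f (h (m) (w)) (f (h (m) (f (w) (w))) (w)))  →  (f (h (m) (w)) (h (m) (f (w) (w))))
3. (f (h (m) (w)) (h (m) (f (w) (w))))  →  (f (h (m) (w)) (h (m) (w)))

normal form = (f (h (m) (w)) (h (m) (w)))


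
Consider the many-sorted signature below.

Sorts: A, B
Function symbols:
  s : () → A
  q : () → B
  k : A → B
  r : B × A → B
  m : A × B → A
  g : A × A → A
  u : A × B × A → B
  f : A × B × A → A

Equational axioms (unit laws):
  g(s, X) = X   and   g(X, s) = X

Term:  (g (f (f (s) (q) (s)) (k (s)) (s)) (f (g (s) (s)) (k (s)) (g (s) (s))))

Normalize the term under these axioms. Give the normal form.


1. (g (f (f (s) (q) (s)) (k (s)) (s)) (f (g (s) (s)) (k (s)) (g (s) (s))))  →  (g (f (f (s) (q) (s)) (k (s)) (s)) (f (s) (k (s)) (g (s) (s))))
2. (g (f (f (s) (q) (s)) (k (s)) (s)) (f (s) (k (s)) (g (s) (s))))  →  (g (f (f (s) (q) (s)) (k (s)) (s)) (f (s) (k (s)) (s)))

normal form = (g (f (f (s) (q) (s)) (k (s)) (s)) (f (s) (k (s)) (s)))


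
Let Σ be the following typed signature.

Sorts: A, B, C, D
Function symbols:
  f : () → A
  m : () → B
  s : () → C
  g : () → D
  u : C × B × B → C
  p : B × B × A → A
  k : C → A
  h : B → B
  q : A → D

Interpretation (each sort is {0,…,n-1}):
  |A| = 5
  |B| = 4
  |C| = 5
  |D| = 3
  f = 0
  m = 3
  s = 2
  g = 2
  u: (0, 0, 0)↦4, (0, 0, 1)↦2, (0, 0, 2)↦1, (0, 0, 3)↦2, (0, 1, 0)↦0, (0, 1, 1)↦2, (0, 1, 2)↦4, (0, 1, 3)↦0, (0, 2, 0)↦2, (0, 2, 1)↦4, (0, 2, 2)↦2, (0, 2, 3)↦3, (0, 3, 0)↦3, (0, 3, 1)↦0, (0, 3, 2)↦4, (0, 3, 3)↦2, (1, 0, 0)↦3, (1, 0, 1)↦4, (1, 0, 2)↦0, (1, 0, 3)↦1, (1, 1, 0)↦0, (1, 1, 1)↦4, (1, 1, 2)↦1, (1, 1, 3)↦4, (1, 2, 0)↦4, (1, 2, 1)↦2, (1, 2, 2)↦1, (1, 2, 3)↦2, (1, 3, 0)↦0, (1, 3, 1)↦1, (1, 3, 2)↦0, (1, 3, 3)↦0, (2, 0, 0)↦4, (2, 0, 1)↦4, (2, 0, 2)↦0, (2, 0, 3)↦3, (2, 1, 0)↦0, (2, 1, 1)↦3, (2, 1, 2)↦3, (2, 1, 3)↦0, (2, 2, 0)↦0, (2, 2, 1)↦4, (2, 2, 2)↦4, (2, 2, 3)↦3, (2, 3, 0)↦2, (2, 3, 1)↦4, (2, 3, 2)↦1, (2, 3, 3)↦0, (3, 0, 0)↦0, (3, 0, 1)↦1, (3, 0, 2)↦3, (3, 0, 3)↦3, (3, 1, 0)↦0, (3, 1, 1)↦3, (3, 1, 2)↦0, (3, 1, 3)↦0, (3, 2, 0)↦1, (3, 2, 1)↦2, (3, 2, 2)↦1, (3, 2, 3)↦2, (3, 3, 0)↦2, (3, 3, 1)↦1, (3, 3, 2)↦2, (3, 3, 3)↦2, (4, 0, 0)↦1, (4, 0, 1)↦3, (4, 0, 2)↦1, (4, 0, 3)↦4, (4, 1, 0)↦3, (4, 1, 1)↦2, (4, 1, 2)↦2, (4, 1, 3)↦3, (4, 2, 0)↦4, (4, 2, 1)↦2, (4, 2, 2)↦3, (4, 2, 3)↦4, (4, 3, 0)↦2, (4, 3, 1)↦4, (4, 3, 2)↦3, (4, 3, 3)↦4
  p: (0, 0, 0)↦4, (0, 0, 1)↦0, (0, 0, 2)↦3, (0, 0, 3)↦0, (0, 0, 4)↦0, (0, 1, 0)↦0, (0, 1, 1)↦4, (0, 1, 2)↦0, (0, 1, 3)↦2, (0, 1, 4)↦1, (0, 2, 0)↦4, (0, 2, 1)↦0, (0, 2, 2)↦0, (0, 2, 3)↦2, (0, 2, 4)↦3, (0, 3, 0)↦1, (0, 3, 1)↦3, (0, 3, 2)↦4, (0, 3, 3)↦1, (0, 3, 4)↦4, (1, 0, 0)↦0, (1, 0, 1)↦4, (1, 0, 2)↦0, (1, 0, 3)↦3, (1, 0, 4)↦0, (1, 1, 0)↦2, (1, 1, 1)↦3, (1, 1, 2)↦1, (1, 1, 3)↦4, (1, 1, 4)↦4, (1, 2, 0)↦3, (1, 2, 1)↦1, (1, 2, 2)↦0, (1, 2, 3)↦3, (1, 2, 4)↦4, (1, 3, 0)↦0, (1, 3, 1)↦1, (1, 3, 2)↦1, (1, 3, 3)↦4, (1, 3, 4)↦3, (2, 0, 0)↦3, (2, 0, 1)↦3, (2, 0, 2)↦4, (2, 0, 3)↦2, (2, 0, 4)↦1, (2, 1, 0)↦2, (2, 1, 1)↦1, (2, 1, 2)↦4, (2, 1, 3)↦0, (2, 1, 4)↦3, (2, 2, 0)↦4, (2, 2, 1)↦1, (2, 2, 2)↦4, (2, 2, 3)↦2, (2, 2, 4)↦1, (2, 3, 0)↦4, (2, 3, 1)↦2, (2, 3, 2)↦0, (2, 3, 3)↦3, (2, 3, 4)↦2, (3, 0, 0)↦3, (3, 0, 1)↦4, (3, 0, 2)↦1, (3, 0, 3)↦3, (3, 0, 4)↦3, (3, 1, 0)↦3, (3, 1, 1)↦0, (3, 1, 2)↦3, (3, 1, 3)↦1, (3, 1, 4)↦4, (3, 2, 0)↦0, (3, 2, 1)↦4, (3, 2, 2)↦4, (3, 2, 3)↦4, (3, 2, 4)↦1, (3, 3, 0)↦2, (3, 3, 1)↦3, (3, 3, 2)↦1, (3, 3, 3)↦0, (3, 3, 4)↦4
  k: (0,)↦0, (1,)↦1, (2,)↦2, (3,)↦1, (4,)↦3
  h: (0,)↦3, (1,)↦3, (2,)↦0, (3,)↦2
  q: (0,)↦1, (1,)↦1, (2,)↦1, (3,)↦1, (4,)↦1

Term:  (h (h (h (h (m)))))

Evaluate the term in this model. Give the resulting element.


value = 2

  m = 3
  (h (m)) = h(3,) = 2
  (h (h (m))) = h(2,) = 0
  (h (h (h (m)))) = h(0,) = 3
  (h (h (h (h (m))))) = h(3,) = 2


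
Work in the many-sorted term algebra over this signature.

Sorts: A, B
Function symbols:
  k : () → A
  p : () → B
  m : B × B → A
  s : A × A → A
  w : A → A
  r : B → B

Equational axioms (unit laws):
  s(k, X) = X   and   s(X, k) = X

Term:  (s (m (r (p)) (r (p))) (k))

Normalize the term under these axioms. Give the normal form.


1. (s (m (r (p)) (r (p))) (k))  →  (m (r (p)) (r (p)))

normal form = (m (r (p)) (r (p)))


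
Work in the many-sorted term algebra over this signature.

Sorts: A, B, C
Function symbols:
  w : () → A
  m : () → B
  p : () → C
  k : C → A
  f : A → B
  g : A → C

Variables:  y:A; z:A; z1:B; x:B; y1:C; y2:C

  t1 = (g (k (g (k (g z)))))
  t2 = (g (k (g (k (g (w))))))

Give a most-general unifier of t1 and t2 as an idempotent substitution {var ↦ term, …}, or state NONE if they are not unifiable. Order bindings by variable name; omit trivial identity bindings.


{z ↦ (w)}


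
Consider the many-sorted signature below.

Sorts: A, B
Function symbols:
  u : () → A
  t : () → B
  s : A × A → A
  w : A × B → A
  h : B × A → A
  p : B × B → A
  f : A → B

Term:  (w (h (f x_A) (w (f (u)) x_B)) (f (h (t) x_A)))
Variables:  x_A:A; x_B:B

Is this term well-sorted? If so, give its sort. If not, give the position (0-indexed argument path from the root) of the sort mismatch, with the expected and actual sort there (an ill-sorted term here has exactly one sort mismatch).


ill-sorted at position [0, 1, 0]: expected A, got B

      x_A : A
    (f x_A) : B
        (u) : A
      (f (u)) : B
      x_B : B
    (w (f (u)) x_B) : ✗ arg 0 at [0, 1, 0] has sort B, expected A
      (t) : B
      x_A : A
    (h (t) x_A) : A
  (f (h (t) x_A)) : B


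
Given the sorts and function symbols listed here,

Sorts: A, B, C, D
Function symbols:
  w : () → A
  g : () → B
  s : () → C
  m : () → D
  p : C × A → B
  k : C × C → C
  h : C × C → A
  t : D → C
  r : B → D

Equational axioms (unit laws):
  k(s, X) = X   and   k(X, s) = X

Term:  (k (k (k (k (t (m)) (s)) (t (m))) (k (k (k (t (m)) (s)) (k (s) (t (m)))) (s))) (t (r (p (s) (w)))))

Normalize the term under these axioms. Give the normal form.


normal form = (k (k (k (t (m)) (t (m))) (k (t (m)) (t (m)))) (t (r (p (s) (w)))))

1. (k (k (k (k (t (m)) (s)) (t (m))) (k (k (k (t (m)) (s)) (k (s) (t (m)))) (s))) (t (r (p (s) (w)))))  →  (k (k (k (t (m)) (t (m))) (k (k (k (t (m)) (s)) (k (s) (t (m)))) (s))) (t (r (p (s) (w)))))
2. (k (k (k (t (m)) (t (m))) (k (k (k (t (m)) (s)) (k (s) (t (m)))) (s))) (t (r (p (s) (w)))))  →  (k (k (k (t (m)) (t (m))) (k (k (t (m)) (s)) (k (s) (t (m))))) (t (r (p (s) (w)))))
3. (k (k (k (t (m)) (t (m))) (k (k (t (m)) (s)) (k (s) (t (m))))) (t (r (p (s) (w)))))  →  (k (k (k (t (m)) (t (m))) (k (t (m)) (k (s) (t (m))))) (t (r (p (s) (w)))))
4. (k (k (k (t (m)) (t (m))) (k (t (m)) (k (s) (t (m))))) (t (r (p (s) (w)))))  →  (k (k (k (t (m)) (t (m))) (k (t (m)) (t (m)))) (t (r (p (s) (w)))))


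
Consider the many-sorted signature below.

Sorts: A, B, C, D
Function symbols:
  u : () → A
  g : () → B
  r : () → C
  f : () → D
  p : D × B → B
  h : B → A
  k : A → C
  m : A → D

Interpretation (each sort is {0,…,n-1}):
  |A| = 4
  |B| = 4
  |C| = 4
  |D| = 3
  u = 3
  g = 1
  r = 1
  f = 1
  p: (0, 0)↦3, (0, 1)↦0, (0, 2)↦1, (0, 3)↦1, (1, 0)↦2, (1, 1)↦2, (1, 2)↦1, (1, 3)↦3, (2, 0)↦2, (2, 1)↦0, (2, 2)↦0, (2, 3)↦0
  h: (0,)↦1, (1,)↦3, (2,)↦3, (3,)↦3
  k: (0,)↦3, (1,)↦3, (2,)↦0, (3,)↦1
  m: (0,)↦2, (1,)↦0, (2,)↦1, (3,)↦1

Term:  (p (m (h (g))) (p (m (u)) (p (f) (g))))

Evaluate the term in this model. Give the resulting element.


value = 2

  g = 1
  (h (g)) = h(1,) = 3
  (m (h (g))) = m(3,) = 1
  u = 3
  (m (u)) = m(3,) = 1
  f = 1
  g = 1
  (p (f) (g)) = p(1, 1) = 2
  (p (m (u)) (p (f) (g))) = p(1, 2) = 1
  (p (m (h (g))) (p (m (u)) (p (f) (g)))) = p(1, 1) = 2


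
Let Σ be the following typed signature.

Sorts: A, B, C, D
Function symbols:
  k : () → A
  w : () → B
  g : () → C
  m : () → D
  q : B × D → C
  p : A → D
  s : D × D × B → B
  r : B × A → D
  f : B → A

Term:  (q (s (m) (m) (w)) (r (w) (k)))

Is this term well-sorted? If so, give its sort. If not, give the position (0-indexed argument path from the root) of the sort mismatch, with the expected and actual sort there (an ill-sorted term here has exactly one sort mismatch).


    (m) : D
    (m) : D
    (w) : B
  (s (m) (m) (w)) : B
    (w) : B
    (k) : A
  (r (w) (k)) : D
(q (s (m) (m) (w)) (r (w) (k))) : C

well-sorted; sort = C


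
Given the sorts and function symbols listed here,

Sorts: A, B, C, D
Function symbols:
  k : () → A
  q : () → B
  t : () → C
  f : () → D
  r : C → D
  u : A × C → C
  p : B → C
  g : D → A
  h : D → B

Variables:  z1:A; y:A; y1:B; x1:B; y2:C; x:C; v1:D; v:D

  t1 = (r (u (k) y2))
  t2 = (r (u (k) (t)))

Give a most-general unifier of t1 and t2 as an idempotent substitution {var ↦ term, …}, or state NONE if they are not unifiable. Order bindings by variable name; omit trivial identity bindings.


{y2 ↦ (t)}


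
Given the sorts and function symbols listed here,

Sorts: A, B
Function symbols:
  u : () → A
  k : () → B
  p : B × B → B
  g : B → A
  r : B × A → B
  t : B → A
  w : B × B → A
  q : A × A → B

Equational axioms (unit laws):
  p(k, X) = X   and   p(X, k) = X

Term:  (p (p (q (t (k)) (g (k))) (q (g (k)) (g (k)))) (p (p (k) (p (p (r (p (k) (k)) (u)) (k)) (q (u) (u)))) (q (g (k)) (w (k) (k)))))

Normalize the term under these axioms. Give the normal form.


normal form = (p (p (q (t (k)) (g (k))) (q (g (k)) (g (k)))) (p (p (r (k) (u)) (q (u) (u))) (q (g (k)) (w (k) (k)))))

1. (p (p (q (t (k)) (g (k))) (q (g (k)) (g (k)))) (p (p (k) (p (p (r (p (k) (k)) (u)) (k)) (q (u) (u)))) (q (g (k)) (w (k) (k)))))  →  (p (p (q (t (k)) (g (k))) (q (g (k)) (g (k)))) (p (p (p (r (p (k) (k)) (u)) (k)) (q (u) (u))) (q (g (k)) (w (k) (k)))))
2. (p (p (q (t (k)) (g (k))) (q (g (k)) (g (k)))) (p (p (p (r (p (k) (k)) (u)) (k)) (q (u) (u))) (q (g (k)) (w (k) (k)))))  →  (p (p (q (t (k)) (g (k))) (q (g (k)) (g (k)))) (p (p (r (p (k) (k)) (u)) (q (u) (u))) (q (g (k)) (w (k) (k)))))
3. (p (p (q (t (k)) (g (k))) (q (g (k)) (g (k)))) (p (p (r (p (k) (k)) (u)) (q (u) (u))) (q (g (k)) (w (k) (k)))))  →  (p (p (q (t (k)) (g (k))) (q (g (k)) (g (k)))) (p (p (r (k) (u)) (q (u) (u))) (q (g (k)) (w (k) (k)))))


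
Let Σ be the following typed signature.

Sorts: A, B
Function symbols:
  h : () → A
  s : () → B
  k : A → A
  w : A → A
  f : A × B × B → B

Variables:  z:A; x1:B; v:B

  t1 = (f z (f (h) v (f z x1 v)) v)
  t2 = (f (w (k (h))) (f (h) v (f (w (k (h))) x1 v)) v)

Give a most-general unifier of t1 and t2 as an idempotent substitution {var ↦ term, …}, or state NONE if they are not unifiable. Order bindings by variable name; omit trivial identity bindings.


{z ↦ (w (k (h)))}


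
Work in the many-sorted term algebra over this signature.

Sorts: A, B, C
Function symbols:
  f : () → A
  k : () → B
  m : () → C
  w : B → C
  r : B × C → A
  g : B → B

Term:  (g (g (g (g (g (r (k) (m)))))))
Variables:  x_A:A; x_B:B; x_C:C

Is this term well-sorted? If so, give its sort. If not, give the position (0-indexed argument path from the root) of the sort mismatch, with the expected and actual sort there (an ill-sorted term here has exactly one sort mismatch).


            (k) : B
            (m) : C
          (r (k) (m)) : A
        (g (r (k) (m))) : ✗ arg 0 at [0, 0, 0, 0, 0] has sort A, expected B

ill-sorted at position [0, 0, 0, 0, 0]: expected B, got A


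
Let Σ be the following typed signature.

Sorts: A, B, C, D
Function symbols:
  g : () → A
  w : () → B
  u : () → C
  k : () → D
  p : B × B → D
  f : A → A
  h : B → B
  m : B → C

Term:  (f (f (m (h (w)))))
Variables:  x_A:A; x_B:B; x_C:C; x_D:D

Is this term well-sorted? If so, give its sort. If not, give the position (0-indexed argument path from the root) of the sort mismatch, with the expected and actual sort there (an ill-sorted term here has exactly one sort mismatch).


ill-sorted at position [0, 0]: expected A, got C

        (w) : B
      (h (w)) : B
    (m (h (w))) : C
  (f (m (h (w)))) : ✗ arg 0 at [0, 0] has sort C, expected A


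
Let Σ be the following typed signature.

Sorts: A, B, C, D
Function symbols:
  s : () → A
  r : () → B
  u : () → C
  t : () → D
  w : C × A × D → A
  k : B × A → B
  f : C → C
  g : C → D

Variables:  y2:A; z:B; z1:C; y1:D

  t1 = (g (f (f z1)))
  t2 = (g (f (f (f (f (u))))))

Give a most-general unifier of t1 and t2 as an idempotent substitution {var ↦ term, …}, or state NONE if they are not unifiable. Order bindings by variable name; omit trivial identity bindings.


{z1 ↦ (f (f (u)))}


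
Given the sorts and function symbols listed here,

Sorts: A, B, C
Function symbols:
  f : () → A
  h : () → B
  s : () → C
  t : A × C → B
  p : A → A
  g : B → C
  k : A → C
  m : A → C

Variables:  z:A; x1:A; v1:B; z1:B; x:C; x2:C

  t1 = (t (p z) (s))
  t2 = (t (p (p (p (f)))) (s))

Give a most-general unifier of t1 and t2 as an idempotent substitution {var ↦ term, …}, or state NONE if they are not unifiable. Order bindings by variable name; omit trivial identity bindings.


{z ↦ (p (p (f)))}


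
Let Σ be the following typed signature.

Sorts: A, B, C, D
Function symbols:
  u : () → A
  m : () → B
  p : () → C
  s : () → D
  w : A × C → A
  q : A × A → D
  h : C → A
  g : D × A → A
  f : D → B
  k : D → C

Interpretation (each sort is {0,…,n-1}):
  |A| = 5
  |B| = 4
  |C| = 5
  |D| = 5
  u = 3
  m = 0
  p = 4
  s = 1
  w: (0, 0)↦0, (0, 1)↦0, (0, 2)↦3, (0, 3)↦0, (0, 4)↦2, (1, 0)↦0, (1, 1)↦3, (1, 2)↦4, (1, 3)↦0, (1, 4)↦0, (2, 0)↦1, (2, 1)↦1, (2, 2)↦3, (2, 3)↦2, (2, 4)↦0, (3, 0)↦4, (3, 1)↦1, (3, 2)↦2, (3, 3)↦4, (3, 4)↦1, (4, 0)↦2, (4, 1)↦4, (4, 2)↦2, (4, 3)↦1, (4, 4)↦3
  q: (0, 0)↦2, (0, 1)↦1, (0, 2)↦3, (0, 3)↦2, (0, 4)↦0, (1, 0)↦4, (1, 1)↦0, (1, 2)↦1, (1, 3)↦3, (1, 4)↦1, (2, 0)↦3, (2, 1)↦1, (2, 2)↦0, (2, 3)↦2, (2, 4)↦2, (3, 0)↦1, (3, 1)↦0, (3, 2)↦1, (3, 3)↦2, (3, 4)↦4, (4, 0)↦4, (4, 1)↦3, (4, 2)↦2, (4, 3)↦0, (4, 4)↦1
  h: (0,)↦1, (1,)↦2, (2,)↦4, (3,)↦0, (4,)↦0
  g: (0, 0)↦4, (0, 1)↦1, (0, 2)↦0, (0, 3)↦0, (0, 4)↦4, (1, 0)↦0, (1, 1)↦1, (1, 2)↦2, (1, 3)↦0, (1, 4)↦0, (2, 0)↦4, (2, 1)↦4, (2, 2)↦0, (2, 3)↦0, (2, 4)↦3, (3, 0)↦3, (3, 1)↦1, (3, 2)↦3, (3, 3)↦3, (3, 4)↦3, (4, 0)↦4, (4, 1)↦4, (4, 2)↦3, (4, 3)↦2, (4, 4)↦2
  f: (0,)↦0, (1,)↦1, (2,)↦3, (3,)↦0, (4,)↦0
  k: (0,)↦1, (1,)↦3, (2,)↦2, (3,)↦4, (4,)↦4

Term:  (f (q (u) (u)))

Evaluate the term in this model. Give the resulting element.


value = 3

  u = 3
  u = 3
  (q (u) (u)) = q(3, 3) = 2
  (f (q (u) (u))) = f(2,) = 3
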